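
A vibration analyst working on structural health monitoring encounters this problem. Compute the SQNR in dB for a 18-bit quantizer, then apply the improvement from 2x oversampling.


Step 1 — baseline SQNR at Nyquist:
SQNR_base = 6.02*N + 1.76
          = 6.02*18 + 1.76
          = 110.12 dB

Step 2 — oversampling processing gain:
G = 10*log10(OSR) = 10*log10(2) = 3.01 dB

Step 3 — total:
SQNR_total = 110.12 + 3.01 = 113.13 dB

Base SQNR = 110.12 dB; oversampled SQNR = 113.13 dB


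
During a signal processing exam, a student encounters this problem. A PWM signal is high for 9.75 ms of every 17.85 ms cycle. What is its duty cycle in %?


Duty cycle as a percentage:
DC = (t_on / T) * 100
   = (9.75 / 17.85) * 100
   = 0.546218 * 100
   = 54.62 %

54.62 %


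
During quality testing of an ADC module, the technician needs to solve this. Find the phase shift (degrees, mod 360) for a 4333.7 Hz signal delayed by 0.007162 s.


Phase shift from frequency and time delay:
phi = 360 * f * t_delay
    = 360 * 4333.7 * 0.007162
    = 11173.67 degrees
    mod 360 = 13.67 degrees

13.67 degrees


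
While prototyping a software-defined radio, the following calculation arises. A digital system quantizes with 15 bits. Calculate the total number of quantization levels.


Number of quantization levels = 2^N
= 2^15
= 32768

32768


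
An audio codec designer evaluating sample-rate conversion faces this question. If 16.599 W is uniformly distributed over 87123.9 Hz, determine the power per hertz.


Power spectral density:
PSD = P / BW
    = 16.599 / 87123.9
    = 0.00019052 W/Hz

0.00019052 W/Hz


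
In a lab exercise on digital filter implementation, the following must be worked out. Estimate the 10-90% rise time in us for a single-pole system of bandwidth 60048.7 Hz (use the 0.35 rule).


Rise time from bandwidth relationship:
tr = 0.35 / BW
   = 0.35 / 60048.7
   = 5.828602451e-06 s
   = 5.8286 us

5.8286 us


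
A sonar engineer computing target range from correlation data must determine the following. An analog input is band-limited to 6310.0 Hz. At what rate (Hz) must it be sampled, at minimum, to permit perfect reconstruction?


The Nyquist rate is twice the maximum frequency component.
fs_min = 2 * fmax
      = 2 * 6310.0
      = 12620.0 Hz

12620.0


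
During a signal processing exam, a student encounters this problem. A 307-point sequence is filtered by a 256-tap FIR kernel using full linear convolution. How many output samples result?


Linear convolution output length:
L = N + M - 1
  = 307 + 256 - 1
  = 562 samples

562


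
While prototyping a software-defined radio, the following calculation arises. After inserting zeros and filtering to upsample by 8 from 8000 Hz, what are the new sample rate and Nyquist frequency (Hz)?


Step 1 — output sample rate after interpolation by L:
fs_out = L * fs_in = 8 * 8000 = 64000 Hz

Step 2 — Nyquist frequency of the output stream:
f_Nyq = fs_out / 2 = 64000 / 2 = 32000.0 Hz

fs_out = 64000 Hz; f_Nyquist = 32000.0 Hz


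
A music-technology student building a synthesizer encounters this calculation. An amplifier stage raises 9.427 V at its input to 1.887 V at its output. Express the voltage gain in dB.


Voltage gain in dB:
G = 20 * log10(Vout / Vin)
  = 20 * log10(1.887 / 9.427)
  = 20 * log10(0.20017)
  = 20 * -0.698602
  = -13.97 dB

-13.97 dB


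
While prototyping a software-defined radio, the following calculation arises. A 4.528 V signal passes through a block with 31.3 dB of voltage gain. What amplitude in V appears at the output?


Output voltage from dB gain:
V_out = V_in * 10^(gain_dB / 20)
      = 4.528 * 10^(31.3 / 20)
      = 4.528 * 36.72823
      = 166.3054 V

166.3054 V


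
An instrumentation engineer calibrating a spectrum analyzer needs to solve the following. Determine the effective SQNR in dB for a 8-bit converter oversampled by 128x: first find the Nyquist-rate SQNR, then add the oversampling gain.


Step 1 — baseline SQNR at Nyquist:
SQNR_base = 6.02*N + 1.76
          = 6.02*8 + 1.76
          = 49.92 dB

Step 2 — oversampling processing gain:
G = 10*log10(OSR) = 10*log10(128) = 21.07 dB

Step 3 — total:
SQNR_total = 49.92 + 21.07 = 70.99 dB

Base SQNR = 49.92 dB; oversampled SQNR = 70.99 dB


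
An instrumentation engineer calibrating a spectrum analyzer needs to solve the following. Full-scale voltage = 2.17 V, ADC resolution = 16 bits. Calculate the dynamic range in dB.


Dynamic range from full-scale to LSB:
V_min = V_max / 2^bits = 2.17 / 2^16
DR = 20 * log10(V_max / V_min)
   = 20 * log10(2^16)
   = 20 * 16 * log10(2)
   = 96.33 dB

96.33 dB


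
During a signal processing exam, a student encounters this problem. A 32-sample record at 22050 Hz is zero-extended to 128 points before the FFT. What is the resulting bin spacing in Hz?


Frequency resolution after zero-padding:
N_padded = 32 * 4 = 128
df = fs / N_padded
   = 22050 / 128
   = 172.2656 Hz

172.2656 Hz


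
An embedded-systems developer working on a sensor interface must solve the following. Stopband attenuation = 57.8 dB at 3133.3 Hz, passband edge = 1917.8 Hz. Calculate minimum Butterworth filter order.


Butterworth filter order formula:
n = log10(10^(A/10) - 1) / (2 * log10(f_stop/f_pass))
10^(57.8/10) - 1 = 602558.5861
f_stop/f_pass = 3133.3 / 1917.8 = 1.6338
n = 13.5554 -> ceil = 14

14


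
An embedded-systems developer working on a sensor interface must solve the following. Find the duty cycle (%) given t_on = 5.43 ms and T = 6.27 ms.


Duty cycle as a percentage:
DC = (t_on / T) * 100
   = (5.43 / 6.27) * 100
   = 0.866029 * 100
   = 86.6 %

86.6 %


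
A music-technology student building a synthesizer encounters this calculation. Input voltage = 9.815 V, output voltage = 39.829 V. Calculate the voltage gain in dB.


Voltage gain in dB:
G = 20 * log10(Vout / Vin)
  = 20 * log10(39.829 / 9.815)
  = 20 * log10(4.057972)
  = 20 * 0.608309
  = 12.17 dB

12.17 dB


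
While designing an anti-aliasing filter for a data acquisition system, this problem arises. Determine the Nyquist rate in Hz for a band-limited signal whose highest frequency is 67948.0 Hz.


The Nyquist rate is twice the maximum frequency component.
fs_min = 2 * fmax
      = 2 * 67948.0
      = 135896.0 Hz

135896.0


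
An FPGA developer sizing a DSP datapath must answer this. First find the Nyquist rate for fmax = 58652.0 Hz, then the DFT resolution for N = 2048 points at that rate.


Step 1 — Nyquist sampling rate:
fs = 2 * fmax = 2 * 58652.0 = 117304.0 Hz

Step 2 — DFT bin spacing:
df = fs / N = 117304.0 / 2048 = 57.2773 Hz

57.2773 Hz


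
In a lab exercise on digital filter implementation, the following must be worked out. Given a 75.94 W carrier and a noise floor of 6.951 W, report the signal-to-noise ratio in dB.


SNR in decibels:
SNR = 10 * log10(Ps / Pn)
    = 10 * log10(75.94 / 6.951)
    = 10 * log10(10.925)
    = 10 * 1.0384
    = 10.38 dB

10.38 dB


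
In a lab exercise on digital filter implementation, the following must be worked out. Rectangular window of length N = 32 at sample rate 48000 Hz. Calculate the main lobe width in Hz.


Main lobe width for a rectangular window:
Width = 2 * fs / N
      = 2 * 48000 / 32
      = 96000 / 32
      = 3000.0 Hz

3000.0 Hz


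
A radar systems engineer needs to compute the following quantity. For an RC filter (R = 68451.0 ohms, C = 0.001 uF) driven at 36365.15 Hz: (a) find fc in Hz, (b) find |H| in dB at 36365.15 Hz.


Step 1 — cutoff frequency:
fc = 1 / (2*pi*R*C)
C = 0.001 uF = 1e-09 F
fc = 1 / (2*pi*68451.0*1e-09)
   = 2325.093 Hz

Step 2 — magnitude at f = 36365.15 Hz:
|H(f)| = 1 / sqrt(1 + (f/fc)^2)
f/fc = 36365.15 / 2325.093 = 15.640299
|H| = 1 / sqrt(1 + 244.618953) = 0.0638071
|H|_dB = 20*log10(0.0638071) = -23.9 dB

fc = 2325.093 Hz; |H(36365.15 Hz)| = -23.9 dB


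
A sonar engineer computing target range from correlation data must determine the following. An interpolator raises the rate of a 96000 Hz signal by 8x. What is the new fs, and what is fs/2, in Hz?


Step 1 — output sample rate after interpolation by L:
fs_out = L * fs_in = 8 * 96000 = 768000 Hz

Step 2 — Nyquist frequency of the output stream:
f_Nyq = fs_out / 2 = 768000 / 2 = 384000.0 Hz

fs_out = 768000 Hz; f_Nyquist = 384000.0 Hz


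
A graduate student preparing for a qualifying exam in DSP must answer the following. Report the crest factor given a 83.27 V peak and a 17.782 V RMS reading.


Crest factor is the ratio of peak to RMS:
CF = V_peak / V_rms
   = 83.27 / 17.782
   = 4.6828

4.6828


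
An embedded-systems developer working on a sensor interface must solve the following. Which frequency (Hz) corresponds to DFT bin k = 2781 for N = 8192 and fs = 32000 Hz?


Frequency of DFT bin k:
f_k = k * fs / N
    = 2781 * 32000 / 8192
    = 88992000 / 8192
    = 10863.281 Hz

10863.281 Hz


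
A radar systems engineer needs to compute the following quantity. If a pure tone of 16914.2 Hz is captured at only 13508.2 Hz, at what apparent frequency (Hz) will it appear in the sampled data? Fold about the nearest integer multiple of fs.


Compute the nearest integer multiple of fs to the signal:
n = round(16914.2 / 13508.2) = 1
f_alias = |16914.2 - 1 * 13508.2|
        = |16914.2 - 13508.2|
        = 3406.0 Hz

3406.0


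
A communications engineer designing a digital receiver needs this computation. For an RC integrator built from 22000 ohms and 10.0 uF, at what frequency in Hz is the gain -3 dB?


Cutoff frequency of a first-order RC filter:
fc = 1 / (2 * pi * R * C)
C = 10.0 uF = 1e-05 F
fc = 1 / (2 * pi * 22000 * 1e-05)
   = 1 / 1.3823007675795
   = 0.723432 Hz

0.723432 Hz


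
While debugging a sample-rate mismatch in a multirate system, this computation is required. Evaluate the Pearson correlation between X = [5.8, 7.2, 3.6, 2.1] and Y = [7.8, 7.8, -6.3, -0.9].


Pearson correlation coefficient (population):
r = cov(X,Y) / (std(X) * std(Y))
Mean X = 4.675, Mean Y = 2.1
Cov(X,Y) = 9.39
Std(X) = 1.963893, Std(Y) = 6.011239
r = 0.7954

0.7954


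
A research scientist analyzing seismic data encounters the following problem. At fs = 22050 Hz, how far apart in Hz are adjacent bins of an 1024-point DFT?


DFT frequency resolution:
df = fs / N
   = 22050 / 1024
   = 21.5332 Hz

21.5332 Hz


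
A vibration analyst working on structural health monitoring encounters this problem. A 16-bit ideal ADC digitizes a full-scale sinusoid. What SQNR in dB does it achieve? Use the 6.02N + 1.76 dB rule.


Theoretical SNR for a full-scale sinusoid:
SNR = 6.02 * N + 1.76
    = 6.02 * 16 + 1.76
    = 96.32 + 1.76
    = 98.08 dB

98.08 dB


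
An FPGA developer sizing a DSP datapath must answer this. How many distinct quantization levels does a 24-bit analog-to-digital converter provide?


Number of quantization levels = 2^N
= 2^24
= 16777216

16777216


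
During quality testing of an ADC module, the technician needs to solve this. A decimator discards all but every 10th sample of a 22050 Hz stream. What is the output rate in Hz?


Decimation reduces the sample rate:
fs_out = fs_in / M
       = 22050 / 10
       = 2205.0 Hz

2205.0 Hz


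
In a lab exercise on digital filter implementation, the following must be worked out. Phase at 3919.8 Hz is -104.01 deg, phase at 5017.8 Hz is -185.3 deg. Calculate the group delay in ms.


Group delay from phase difference:
tau = -d(phi)/d(omega)
d(phi) = -81.29 deg = -1.418778 rad
d(omega) = 2*pi*(5017.8 - 3919.8) = 6898.9375 rad/s
tau = -(-1.418778) / 6898.9375
    = 0.2057 ms

0.2057 ms


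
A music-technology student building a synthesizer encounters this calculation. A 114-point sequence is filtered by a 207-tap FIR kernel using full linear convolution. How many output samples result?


Linear convolution output length:
L = N + M - 1
  = 114 + 207 - 1
  = 320 samples

320


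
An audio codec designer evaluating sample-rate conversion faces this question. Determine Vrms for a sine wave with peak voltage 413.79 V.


RMS voltage for a sinusoidal waveform:
V_rms = V_peak / sqrt(2)
      = 413.79 / 1.414214
      = 292.594 V

292.594 V


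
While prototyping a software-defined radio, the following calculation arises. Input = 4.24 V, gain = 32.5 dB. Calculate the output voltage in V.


Output voltage from dB gain:
V_out = V_in * 10^(gain_dB / 20)
      = 4.24 * 10^(32.5 / 20)
      = 4.24 * 42.16965
      = 178.7993 V

178.7993 V


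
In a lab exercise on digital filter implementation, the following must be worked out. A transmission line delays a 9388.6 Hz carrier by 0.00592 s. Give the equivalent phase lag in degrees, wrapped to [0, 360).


Phase shift from frequency and time delay:
phi = 360 * f * t_delay
    = 360 * 9388.6 * 0.00592
    = 20008.98 degrees
    mod 360 = 208.98 degrees

208.98 degrees


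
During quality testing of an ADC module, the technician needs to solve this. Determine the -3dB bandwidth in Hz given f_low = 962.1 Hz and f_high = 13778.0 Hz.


Bandwidth is the difference of -3dB frequencies:
BW = f_high - f_low
   = 13778.0 - 962.1
   = 12815.9 Hz

12815.9 Hz


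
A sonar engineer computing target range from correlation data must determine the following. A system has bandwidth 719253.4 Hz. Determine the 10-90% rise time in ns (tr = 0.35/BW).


Rise time from bandwidth relationship:
tr = 0.35 / BW
   = 0.35 / 719253.4
   = 4.866157046e-07 s
   = 486.6157 ns

486.6157 ns


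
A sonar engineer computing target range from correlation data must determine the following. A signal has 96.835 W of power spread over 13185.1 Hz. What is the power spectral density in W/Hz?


Power spectral density:
PSD = P / BW
    = 96.835 / 13185.1
    = 0.00734427 W/Hz

0.00734427 W/Hz


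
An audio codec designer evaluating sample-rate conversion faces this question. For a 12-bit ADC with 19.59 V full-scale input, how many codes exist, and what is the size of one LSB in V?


Step 1 — number of quantization levels:
L = 2^N = 2^12 = 4096

Step 2 — LSB step size:
delta = Vfs / L
      = 19.59 / 4096
      = 0.00478271 V

Levels = 4096; step size = 0.00478271 V


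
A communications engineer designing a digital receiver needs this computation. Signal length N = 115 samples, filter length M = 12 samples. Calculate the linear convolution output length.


Linear convolution output length:
L = N + M - 1
  = 115 + 12 - 1
  = 126 samples

126


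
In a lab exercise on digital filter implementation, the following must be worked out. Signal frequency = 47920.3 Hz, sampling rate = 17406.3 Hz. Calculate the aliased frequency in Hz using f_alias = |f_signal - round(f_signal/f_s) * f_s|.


Compute the nearest integer multiple of fs to the signal:
n = round(47920.3 / 17406.3) = 3
f_alias = |47920.3 - 3 * 17406.3|
        = |47920.3 - 52218.9|
        = 4298.6 Hz

4298.6


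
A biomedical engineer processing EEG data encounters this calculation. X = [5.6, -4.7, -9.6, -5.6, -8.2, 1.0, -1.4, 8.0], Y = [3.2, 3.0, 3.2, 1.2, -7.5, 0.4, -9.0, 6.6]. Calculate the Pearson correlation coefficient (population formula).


Pearson correlation coefficient (population):
r = cov(X,Y) / (std(X) * std(Y))
Mean X = -1.8625, Mean Y = 0.1375
Cov(X,Y) = 11.966094
Std(X) = 5.952087, Std(Y) = 5.144642
r = 0.3908

0.3908


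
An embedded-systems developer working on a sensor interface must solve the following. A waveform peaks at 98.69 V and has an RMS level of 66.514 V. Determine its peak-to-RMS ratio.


Crest factor is the ratio of peak to RMS:
CF = V_peak / V_rms
   = 98.69 / 66.514
   = 1.4837

1.4837


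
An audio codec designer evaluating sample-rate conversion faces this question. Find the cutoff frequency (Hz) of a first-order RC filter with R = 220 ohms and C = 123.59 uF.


Cutoff frequency of a first-order RC filter:
fc = 1 / (2 * pi * R * C)
C = 123.59 uF = 0.00012359 F
fc = 1 / (2 * pi * 220 * 0.00012359)
   = 1 / 0.17083855186515
   = 5.85348 Hz

5.85348 Hz


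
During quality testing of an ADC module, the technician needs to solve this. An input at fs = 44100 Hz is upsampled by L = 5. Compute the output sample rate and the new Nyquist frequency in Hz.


Step 1 — output sample rate after interpolation by L:
fs_out = L * fs_in = 5 * 44100 = 220500 Hz

Step 2 — Nyquist frequency of the output stream:
f_Nyq = fs_out / 2 = 220500 / 2 = 110250.0 Hz

fs_out = 220500 Hz; f_Nyquist = 110250.0 Hz


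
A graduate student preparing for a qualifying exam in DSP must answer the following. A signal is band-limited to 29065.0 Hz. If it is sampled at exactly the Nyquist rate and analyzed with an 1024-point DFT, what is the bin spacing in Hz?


Step 1 — Nyquist sampling rate:
fs = 2 * fmax = 2 * 29065.0 = 58130.0 Hz

Step 2 — DFT bin spacing:
df = fs / N = 58130.0 / 1024 = 56.7676 Hz

56.7676 Hz


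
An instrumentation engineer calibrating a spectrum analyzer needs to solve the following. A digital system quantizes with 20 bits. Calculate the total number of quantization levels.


Number of quantization levels = 2^N
= 2^20
= 1048576

1048576


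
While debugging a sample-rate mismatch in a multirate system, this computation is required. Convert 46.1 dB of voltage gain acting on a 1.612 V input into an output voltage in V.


Output voltage from dB gain:
V_out = V_in * 10^(gain_dB / 20)
      = 1.612 * 10^(46.1 / 20)
      = 1.612 * 201.836636
      = 325.3607 V

325.3607 V


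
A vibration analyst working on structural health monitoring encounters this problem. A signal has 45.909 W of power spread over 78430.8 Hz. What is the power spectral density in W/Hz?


Power spectral density:
PSD = P / BW
    = 45.909 / 78430.8
    = 0.00058534 W/Hz

0.00058534 W/Hz


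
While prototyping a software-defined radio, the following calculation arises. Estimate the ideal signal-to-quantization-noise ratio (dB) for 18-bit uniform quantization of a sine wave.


Theoretical SNR for a full-scale sinusoid:
SNR = 6.02 * N + 1.76
    = 6.02 * 18 + 1.76
    = 108.36 + 1.76
    = 110.12 dB

110.12 dB


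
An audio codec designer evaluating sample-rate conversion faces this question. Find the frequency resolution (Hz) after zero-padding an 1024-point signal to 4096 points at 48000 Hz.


Frequency resolution after zero-padding:
N_padded = 1024 * 4 = 4096
df = fs / N_padded
   = 48000 / 4096
   = 11.7188 Hz

11.7188 Hz


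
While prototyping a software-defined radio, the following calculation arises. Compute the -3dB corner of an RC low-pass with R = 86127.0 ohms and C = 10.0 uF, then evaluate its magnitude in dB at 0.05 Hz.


Step 1 — cutoff frequency:
fc = 1 / (2*pi*R*C)
C = 10.0 uF = 1e-05 F
fc = 1 / (2*pi*86127.0*1e-05)
   = 0.184791 Hz

Step 2 — magnitude at f = 0.05 Hz:
|H(f)| = 1 / sqrt(1 + (f/fc)^2)
f/fc = 0.05 / 0.184791 = 0.270576
|H| = 1 / sqrt(1 + 0.073211) = 0.9652892
|H|_dB = 20*log10(0.9652892) = -0.31 dB

fc = 0.184791 Hz; |H(0.05 Hz)| = -0.31 dB


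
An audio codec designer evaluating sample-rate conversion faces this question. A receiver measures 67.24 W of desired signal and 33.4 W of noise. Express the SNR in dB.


SNR in decibels:
SNR = 10 * log10(Ps / Pn)
    = 10 * log10(67.24 / 33.4)
    = 10 * log10(2.0132)
    = 10 * 0.3039
    = 3.04 dB

3.04 dB


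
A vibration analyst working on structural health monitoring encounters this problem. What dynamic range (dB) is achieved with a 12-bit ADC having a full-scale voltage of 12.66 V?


Dynamic range from full-scale to LSB:
V_min = V_max / 2^bits = 12.66 / 2^12
DR = 20 * log10(V_max / V_min)
   = 20 * log10(2^12)
   = 20 * 12 * log10(2)
   = 72.25 dB

72.25 dB


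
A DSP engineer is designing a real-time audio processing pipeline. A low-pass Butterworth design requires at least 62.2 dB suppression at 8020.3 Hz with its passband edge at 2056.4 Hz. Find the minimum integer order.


Butterworth filter order formula:
n = log10(10^(A/10) - 1) / (2 * log10(f_stop/f_pass))
10^(62.2/10) - 1 = 1659585.9074
f_stop/f_pass = 8020.3 / 2056.4 = 3.9002
n = 5.2615 -> ceil = 6

6


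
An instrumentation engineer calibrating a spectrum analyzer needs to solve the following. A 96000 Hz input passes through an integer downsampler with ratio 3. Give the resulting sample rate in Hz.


Decimation reduces the sample rate:
fs_out = fs_in / M
       = 96000 / 3
       = 32000.0 Hz

32000.0 Hz


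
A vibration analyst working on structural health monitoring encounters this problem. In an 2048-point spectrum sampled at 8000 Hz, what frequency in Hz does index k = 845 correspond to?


Frequency of DFT bin k:
f_k = k * fs / N
    = 845 * 8000 / 2048
    = 6760000 / 2048
    = 3300.781 Hz

3300.781 Hz


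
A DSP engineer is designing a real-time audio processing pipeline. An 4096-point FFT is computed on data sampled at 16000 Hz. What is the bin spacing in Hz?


DFT frequency resolution:
df = fs / N
   = 16000 / 4096
   = 3.9062 Hz

3.9062 Hz


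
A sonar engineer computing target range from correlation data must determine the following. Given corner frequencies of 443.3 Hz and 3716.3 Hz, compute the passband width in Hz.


Bandwidth is the difference of -3dB frequencies:
BW = f_high - f_low
   = 3716.3 - 443.3
   = 3273.0 Hz

3273.0 Hz


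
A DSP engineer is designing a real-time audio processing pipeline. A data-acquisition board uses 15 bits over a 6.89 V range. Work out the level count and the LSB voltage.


Step 1 — number of quantization levels:
L = 2^N = 2^15 = 32768

Step 2 — LSB step size:
delta = Vfs / L
      = 6.89 / 32768
      = 0.00021027 V

Levels = 32768; step size = 0.00021027 V


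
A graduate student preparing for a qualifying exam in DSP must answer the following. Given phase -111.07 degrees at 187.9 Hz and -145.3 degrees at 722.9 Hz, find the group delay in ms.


Group delay from phase difference:
tau = -d(phi)/d(omega)
d(phi) = -34.23 deg = -0.597426 rad
d(omega) = 2*pi*(722.9 - 187.9) = 3361.5041 rad/s
tau = -(-0.597426) / 3361.5041
    = 0.1777 ms

0.1777 ms


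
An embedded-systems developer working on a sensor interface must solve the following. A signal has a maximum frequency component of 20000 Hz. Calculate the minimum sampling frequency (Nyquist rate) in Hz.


The Nyquist rate is twice the maximum frequency component.
fs_min = 2 * fmax
      = 2 * 20000
      = 40000 Hz

40000


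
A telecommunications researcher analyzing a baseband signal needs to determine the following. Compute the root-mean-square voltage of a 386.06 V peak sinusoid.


RMS voltage for a sinusoidal waveform:
V_rms = V_peak / sqrt(2)
      = 386.06 / 1.414214
      = 272.986 V

272.986 V


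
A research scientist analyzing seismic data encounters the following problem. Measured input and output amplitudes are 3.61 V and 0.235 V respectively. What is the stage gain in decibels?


Voltage gain in dB:
G = 20 * log10(Vout / Vin)
  = 20 * log10(0.235 / 3.61)
  = 20 * log10(0.065097)
  = 20 * -1.186439
  = -23.73 dB

-23.73 dB


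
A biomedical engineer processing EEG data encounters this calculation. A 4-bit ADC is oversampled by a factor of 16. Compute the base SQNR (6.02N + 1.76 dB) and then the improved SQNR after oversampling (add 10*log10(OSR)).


Step 1 — baseline SQNR at Nyquist:
SQNR_base = 6.02*N + 1.76
          = 6.02*4 + 1.76
          = 25.84 dB

Step 2 — oversampling processing gain:
G = 10*log10(OSR) = 10*log10(16) = 12.04 dB

Step 3 — total:
SQNR_total = 25.84 + 12.04 = 37.88 dB

Base SQNR = 25.84 dB; oversampled SQNR = 37.88 dB


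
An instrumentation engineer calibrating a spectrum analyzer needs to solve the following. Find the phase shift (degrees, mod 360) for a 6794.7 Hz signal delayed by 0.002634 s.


Phase shift from frequency and time delay:
phi = 360 * f * t_delay
    = 360 * 6794.7 * 0.002634
    = 6443.01 degrees
    mod 360 = 323.01 degrees

323.01 degrees


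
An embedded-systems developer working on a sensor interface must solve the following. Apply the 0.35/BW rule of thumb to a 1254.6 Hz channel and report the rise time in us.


Rise time from bandwidth relationship:
tr = 0.35 / BW
   = 0.35 / 1254.6
   = 0.000278973378 s
   = 278.9734 us

278.9734 us


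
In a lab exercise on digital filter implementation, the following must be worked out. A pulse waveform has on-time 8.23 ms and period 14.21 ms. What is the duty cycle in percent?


Duty cycle as a percentage:
DC = (t_on / T) * 100
   = (8.23 / 14.21) * 100
   = 0.57917 * 100
   = 57.92 %

57.92 %


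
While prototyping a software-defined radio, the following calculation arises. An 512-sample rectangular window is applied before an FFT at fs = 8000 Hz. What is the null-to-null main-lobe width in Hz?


Main lobe width for a rectangular window:
Width = 2 * fs / N
      = 2 * 8000 / 512
      = 16000 / 512
      = 31.25 Hz

31.25 Hz


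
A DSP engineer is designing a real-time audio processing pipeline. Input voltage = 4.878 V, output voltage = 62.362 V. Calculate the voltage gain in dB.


Voltage gain in dB:
G = 20 * log10(Vout / Vin)
  = 20 * log10(62.362 / 4.878)
  = 20 * log10(12.784338)
  = 20 * 1.106678
  = 22.13 dB

22.13 dB


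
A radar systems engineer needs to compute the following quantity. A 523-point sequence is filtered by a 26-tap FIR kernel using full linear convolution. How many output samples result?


Linear convolution output length:
L = N + M - 1
  = 523 + 26 - 1
  = 548 samples

548


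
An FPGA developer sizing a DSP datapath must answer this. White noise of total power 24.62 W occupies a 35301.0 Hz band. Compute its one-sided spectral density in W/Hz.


Power spectral density:
PSD = P / BW
    = 24.62 / 35301.0
    = 0.00069743 W/Hz

0.00069743 W/Hz


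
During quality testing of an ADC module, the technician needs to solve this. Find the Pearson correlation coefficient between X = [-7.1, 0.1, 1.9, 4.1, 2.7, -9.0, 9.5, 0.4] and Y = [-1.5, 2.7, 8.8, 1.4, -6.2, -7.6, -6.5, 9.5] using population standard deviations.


Pearson correlation coefficient (population):
r = cov(X,Y) / (std(X) * std(Y))
Mean X = 0.325, Mean Y = 0.075
Cov(X,Y) = 3.361875
Std(X) = 5.575561, Std(Y) = 6.300744
r = 0.0957

0.0957


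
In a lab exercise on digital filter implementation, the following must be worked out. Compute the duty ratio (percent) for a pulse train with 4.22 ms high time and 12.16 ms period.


Duty cycle as a percentage:
DC = (t_on / T) * 100
   = (4.22 / 12.16) * 100
   = 0.347039 * 100
   = 34.7 %

34.7 %


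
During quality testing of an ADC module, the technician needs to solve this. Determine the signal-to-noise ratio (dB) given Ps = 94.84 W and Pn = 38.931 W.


SNR in decibels:
SNR = 10 * log10(Ps / Pn)
    = 10 * log10(94.84 / 38.931)
    = 10 * log10(2.4361)
    = 10 * 0.3867
    = 3.87 dB

3.87 dB


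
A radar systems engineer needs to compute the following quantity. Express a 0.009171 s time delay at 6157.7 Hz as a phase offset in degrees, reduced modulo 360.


Phase shift from frequency and time delay:
phi = 360 * f * t_delay
    = 360 * 6157.7 * 0.009171
    = 20330.02 degrees
    mod 360 = 170.02 degrees

170.02 degrees


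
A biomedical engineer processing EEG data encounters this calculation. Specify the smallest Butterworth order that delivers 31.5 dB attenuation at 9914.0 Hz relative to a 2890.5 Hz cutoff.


Butterworth filter order formula:
n = log10(10^(A/10) - 1) / (2 * log10(f_stop/f_pass))
10^(31.5/10) - 1 = 1411.5375
f_stop/f_pass = 9914.0 / 2890.5 = 3.4299
n = 2.9421 -> ceil = 3

3


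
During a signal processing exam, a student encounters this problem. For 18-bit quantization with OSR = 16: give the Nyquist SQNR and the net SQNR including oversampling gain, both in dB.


Step 1 — baseline SQNR at Nyquist:
SQNR_base = 6.02*N + 1.76
          = 6.02*18 + 1.76
          = 110.12 dB

Step 2 — oversampling processing gain:
G = 10*log10(OSR) = 10*log10(16) = 12.04 dB

Step 3 — total:
SQNR_total = 110.12 + 12.04 = 122.16 dB

Base SQNR = 110.12 dB; oversampled SQNR = 122.16 dB


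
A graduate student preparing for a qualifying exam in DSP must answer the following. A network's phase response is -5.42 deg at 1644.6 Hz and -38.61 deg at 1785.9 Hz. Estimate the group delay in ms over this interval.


Group delay from phase difference:
tau = -d(phi)/d(omega)
d(phi) = -33.19 deg = -0.579275 rad
d(omega) = 2*pi*(1785.9 - 1644.6) = 887.8141 rad/s
tau = -(-0.579275) / 887.8141
    = 0.6525 ms

0.6525 ms


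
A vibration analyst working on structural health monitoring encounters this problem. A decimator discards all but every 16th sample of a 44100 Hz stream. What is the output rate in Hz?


Decimation reduces the sample rate:
fs_out = fs_in / M
       = 44100 / 16
       = 2756.25 Hz

2756.25 Hz


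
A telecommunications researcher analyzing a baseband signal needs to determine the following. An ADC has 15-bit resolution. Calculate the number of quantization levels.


Number of quantization levels = 2^N
= 2^15
= 32768

32768


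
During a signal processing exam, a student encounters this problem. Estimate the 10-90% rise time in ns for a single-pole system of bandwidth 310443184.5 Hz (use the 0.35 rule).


Rise time from bandwidth relationship:
tr = 0.35 / BW
   = 0.35 / 310443184.5
   = 1.127420467e-09 s
   = 1.1274 ns

1.1274 ns


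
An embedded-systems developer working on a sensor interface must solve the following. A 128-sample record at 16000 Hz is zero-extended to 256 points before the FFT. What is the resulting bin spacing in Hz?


Frequency resolution after zero-padding:
N_padded = 128 * 2 = 256
df = fs / N_padded
   = 16000 / 256
   = 62.5 Hz

62.5 Hz


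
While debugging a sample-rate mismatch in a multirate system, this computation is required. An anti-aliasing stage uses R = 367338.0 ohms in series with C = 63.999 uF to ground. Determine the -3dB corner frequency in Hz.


Cutoff frequency of a first-order RC filter:
fc = 1 / (2 * pi * R * C)
C = 63.999 uF = 6.3999e-05 F
fc = 1 / (2 * pi * 367338.0 * 6.3999e-05)
   = 1 / 147.71306630687
   = 0.00677 Hz

0.00677 Hz


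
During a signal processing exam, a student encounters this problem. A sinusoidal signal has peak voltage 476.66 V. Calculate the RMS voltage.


RMS voltage for a sinusoidal waveform:
V_rms = V_peak / sqrt(2)
      = 476.66 / 1.414214
      = 337.05 V

337.05 V


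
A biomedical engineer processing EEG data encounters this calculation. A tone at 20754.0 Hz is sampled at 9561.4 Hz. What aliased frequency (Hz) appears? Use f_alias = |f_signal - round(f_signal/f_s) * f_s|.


Compute the nearest integer multiple of fs to the signal:
n = round(20754.0 / 9561.4) = 2
f_alias = |20754.0 - 2 * 9561.4|
        = |20754.0 - 19122.8|
        = 1631.2 Hz

1631.2


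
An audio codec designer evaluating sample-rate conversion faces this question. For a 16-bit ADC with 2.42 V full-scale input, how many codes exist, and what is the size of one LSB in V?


Step 1 — number of quantization levels:
L = 2^N = 2^16 = 65536

Step 2 — LSB step size:
delta = Vfs / L
      = 2.42 / 65536
      = 3.693e-05 V

Levels = 65536; step size = 3.693e-05 V


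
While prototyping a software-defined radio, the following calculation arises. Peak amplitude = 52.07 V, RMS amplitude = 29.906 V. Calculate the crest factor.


Crest factor is the ratio of peak to RMS:
CF = V_peak / V_rms
   = 52.07 / 29.906
   = 1.7411

1.7411


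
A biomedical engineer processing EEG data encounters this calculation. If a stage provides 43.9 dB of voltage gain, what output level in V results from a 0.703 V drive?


Output voltage from dB gain:
V_out = V_in * 10^(gain_dB / 20)
      = 0.703 * 10^(43.9 / 20)
      = 0.703 * 156.675107
      = 110.1426 V

110.1426 V


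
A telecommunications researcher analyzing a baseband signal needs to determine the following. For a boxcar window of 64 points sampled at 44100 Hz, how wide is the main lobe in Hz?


Main lobe width for a rectangular window:
Width = 2 * fs / N
      = 2 * 44100 / 64
      = 88200 / 64
      = 1378.125 Hz

1378.125 Hz


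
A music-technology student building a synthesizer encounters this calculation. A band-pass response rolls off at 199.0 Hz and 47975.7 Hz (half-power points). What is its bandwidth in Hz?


Bandwidth is the difference of -3dB frequencies:
BW = f_high - f_low
   = 47975.7 - 199.0
   = 47776.7 Hz

47776.7 Hz


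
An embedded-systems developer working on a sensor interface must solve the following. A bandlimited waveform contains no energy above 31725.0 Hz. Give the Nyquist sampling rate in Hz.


The Nyquist rate is twice the maximum frequency component.
fs_min = 2 * fmax
      = 2 * 31725.0
      = 63450.0 Hz

63450.0


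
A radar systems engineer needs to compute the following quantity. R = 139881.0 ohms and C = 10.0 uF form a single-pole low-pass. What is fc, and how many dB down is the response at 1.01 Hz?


Step 1 — cutoff frequency:
fc = 1 / (2*pi*R*C)
C = 10.0 uF = 1e-05 F
fc = 1 / (2*pi*139881.0*1e-05)
   = 0.113779 Hz

Step 2 — magnitude at f = 1.01 Hz:
|H(f)| = 1 / sqrt(1 + (f/fc)^2)
f/fc = 1.01 / 0.113779 = 8.876858
|H| = 1 / sqrt(1 + 78.798608) = 0.1119444
|H|_dB = 20*log10(0.1119444) = -19.02 dB

fc = 0.113779 Hz; |H(1.01 Hz)| = -19.02 dB


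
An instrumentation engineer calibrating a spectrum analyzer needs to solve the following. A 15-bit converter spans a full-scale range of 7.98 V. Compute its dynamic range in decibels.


Dynamic range from full-scale to LSB:
V_min = V_max / 2^bits = 7.98 / 2^15
DR = 20 * log10(V_max / V_min)
   = 20 * log10(2^15)
   = 20 * 15 * log10(2)
   = 90.31 dB

90.31 dB


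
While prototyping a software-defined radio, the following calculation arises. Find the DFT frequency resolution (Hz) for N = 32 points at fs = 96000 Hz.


DFT frequency resolution:
df = fs / N
   = 96000 / 32
   = 3000.0 Hz

3000.0 Hz


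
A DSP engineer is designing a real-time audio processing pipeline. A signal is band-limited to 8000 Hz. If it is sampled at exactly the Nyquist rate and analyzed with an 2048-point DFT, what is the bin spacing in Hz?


Step 1 — Nyquist sampling rate:
fs = 2 * fmax = 2 * 8000 = 16000 Hz

Step 2 — DFT bin spacing:
df = fs / N = 16000 / 2048 = 7.8125 Hz

7.8125 Hz


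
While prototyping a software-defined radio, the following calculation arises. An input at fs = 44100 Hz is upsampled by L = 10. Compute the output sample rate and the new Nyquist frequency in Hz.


Step 1 — output sample rate after interpolation by L:
fs_out = L * fs_in = 10 * 44100 = 441000 Hz

Step 2 — Nyquist frequency of the output stream:
f_Nyq = fs_out / 2 = 441000 / 2 = 220500.0 Hz

fs_out = 441000 Hz; f_Nyquist = 220500.0 Hz


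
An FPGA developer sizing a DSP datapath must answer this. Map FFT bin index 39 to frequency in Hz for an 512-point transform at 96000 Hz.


Frequency of DFT bin k:
f_k = k * fs / N
    = 39 * 96000 / 512
    = 3744000 / 512
    = 7312.5 Hz

7312.5 Hz


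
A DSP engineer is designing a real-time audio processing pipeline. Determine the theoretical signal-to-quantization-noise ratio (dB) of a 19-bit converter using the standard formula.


Theoretical SNR for a full-scale sinusoid:
SNR = 6.02 * N + 1.76
    = 6.02 * 19 + 1.76
    = 114.38 + 1.76
    = 116.14 dB

116.14 dB


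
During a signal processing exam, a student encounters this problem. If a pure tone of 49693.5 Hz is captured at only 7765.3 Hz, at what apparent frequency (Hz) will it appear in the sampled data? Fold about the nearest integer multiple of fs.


Compute the nearest integer multiple of fs to the signal:
n = round(49693.5 / 7765.3) = 6
f_alias = |49693.5 - 6 * 7765.3|
        = |49693.5 - 46591.8|
        = 3101.7 Hz

3101.7


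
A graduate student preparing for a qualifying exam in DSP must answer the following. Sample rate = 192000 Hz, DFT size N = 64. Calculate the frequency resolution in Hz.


DFT frequency resolution:
df = fs / N
   = 192000 / 64
   = 3000.0 Hz

3000.0 Hz


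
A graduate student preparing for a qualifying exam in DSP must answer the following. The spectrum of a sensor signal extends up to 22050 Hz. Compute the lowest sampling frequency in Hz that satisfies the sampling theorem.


The Nyquist rate is twice the maximum frequency component.
fs_min = 2 * fmax
      = 2 * 22050
      = 44100 Hz

44100


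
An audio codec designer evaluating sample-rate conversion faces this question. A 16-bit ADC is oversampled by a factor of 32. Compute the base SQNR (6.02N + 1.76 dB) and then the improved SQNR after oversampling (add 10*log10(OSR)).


Step 1 — baseline SQNR at Nyquist:
SQNR_base = 6.02*N + 1.76
          = 6.02*16 + 1.76
          = 98.08 dB

Step 2 — oversampling processing gain:
G = 10*log10(OSR) = 10*log10(32) = 15.05 dB

Step 3 — total:
SQNR_total = 98.08 + 15.05 = 113.13 dB

Base SQNR = 98.08 dB; oversampled SQNR = 113.13 dB


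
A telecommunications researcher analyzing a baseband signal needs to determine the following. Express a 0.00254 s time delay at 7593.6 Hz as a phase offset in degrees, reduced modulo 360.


Phase shift from frequency and time delay:
phi = 360 * f * t_delay
    = 360 * 7593.6 * 0.00254
    = 6943.59 degrees
    mod 360 = 103.59 degrees

103.59 degrees


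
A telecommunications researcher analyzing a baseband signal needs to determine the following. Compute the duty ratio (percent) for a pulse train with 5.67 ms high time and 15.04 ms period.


Duty cycle as a percentage:
DC = (t_on / T) * 100
   = (5.67 / 15.04) * 100
   = 0.376995 * 100
   = 37.7 %

37.7 %


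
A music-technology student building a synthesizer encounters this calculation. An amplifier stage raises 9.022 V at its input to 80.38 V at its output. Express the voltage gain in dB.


Voltage gain in dB:
G = 20 * log10(Vout / Vin)
  = 20 * log10(80.38 / 9.022)
  = 20 * log10(8.909333)
  = 20 * 0.949845
  = 19.0 dB

19.0 dB


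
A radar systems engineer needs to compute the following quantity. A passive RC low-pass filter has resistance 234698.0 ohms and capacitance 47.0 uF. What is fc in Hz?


Cutoff frequency of a first-order RC filter:
fc = 1 / (2 * pi * R * C)
C = 47.0 uF = 4.7e-05 F
fc = 1 / (2 * pi * 234698.0 * 4.7e-05)
   = 1 / 69.308598185548
   = 0.014428 Hz

0.014428 Hz


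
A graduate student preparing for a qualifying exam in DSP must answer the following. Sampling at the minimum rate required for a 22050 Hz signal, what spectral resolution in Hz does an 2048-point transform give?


Step 1 — Nyquist sampling rate:
fs = 2 * fmax = 2 * 22050 = 44100 Hz

Step 2 — DFT bin spacing:
df = fs / N = 44100 / 2048 = 21.5332 Hz

21.5332 Hz


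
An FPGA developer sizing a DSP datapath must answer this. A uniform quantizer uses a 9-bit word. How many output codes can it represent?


Number of quantization levels = 2^N
= 2^9
= 512

512


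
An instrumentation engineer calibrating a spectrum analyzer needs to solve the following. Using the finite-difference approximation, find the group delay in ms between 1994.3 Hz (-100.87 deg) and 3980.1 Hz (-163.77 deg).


Group delay from phase difference:
tau = -d(phi)/d(omega)
d(phi) = -62.9 deg = -1.097812 rad
d(omega) = 2*pi*(3980.1 - 1994.3) = 12477.1494 rad/s
tau = -(-1.097812) / 12477.1494
    = 0.088 ms

0.088 ms


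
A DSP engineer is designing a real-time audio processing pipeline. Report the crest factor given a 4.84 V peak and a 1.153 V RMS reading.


Crest factor is the ratio of peak to RMS:
CF = V_peak / V_rms
   = 4.84 / 1.153
   = 4.1977

4.1977


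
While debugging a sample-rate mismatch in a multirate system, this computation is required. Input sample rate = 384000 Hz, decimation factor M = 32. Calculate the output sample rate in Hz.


Decimation reduces the sample rate:
fs_out = fs_in / M
       = 384000 / 32
       = 12000.0 Hz

12000.0 Hz


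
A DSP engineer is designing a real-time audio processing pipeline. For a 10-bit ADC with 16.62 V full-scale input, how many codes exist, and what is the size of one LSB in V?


Step 1 — number of quantization levels:
L = 2^N = 2^10 = 1024

Step 2 — LSB step size:
delta = Vfs / L
      = 16.62 / 1024
      = 0.01623047 V

Levels = 1024; step size = 0.01623047 V
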